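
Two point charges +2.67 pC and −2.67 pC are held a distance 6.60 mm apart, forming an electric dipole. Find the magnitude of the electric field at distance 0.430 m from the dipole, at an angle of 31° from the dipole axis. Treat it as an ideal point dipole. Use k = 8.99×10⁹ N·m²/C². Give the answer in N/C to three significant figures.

Dipole moment p = qd = (2.67×10⁻¹² C)(0.00660 m) = 1.762×10⁻¹⁴ C·m.
At angle θ the dipole field magnitude is E = (kp/r³)·√(1 + 3cos²θ).
kp/r³ = (8.99×10⁹)(1.762×10⁻¹⁴) / (0.430)³ = 0.001992 N/C.
√(1 + 3cos²31°) = √(1 + 3·0.7347) = √3.2042 ≈ 1.7900.
E ≈ 0.001992 × 1.790 = 0.003566 N/C.

E ≈ 0.00357 N/C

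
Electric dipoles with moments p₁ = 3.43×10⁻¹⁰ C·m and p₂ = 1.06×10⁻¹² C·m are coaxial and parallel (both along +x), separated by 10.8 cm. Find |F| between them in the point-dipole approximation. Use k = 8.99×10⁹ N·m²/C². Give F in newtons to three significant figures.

F ≈ 1.44×10⁻⁷ N

On-axis field of dipole 1 at distance r: E = 2kp₁/r³. Force on dipole 2 is F = p₂·dE/dr (gradient along axis).
dE/dr = −6kp₁/r⁴, so |F| = 6kp₁p₂/r⁴ (attractive for aligned moments).
F = 6(8.99×10⁹)(3.43×10⁻¹⁰)(1.06×10⁻¹²)/(0.108)⁴ = 1.442×10⁻⁷ N.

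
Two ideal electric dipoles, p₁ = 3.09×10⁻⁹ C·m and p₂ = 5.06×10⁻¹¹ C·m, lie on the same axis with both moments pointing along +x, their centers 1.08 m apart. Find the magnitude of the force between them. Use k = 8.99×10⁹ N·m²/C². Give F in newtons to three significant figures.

On-axis field of dipole 1 at distance r: E = 2kp₁/r³. Force on dipole 2 is F = p₂·dE/dr (gradient along axis).
dE/dr = −6kp₁/r⁴, so |F| = 6kp₁p₂/r⁴ (attractive for aligned moments).
F = 6(8.99×10⁹)(3.09×10⁻⁹)(5.06×10⁻¹¹)/(1.08)⁴ = 6.199×10⁻⁹ N.

F ≈ 6.20×10⁻⁹ N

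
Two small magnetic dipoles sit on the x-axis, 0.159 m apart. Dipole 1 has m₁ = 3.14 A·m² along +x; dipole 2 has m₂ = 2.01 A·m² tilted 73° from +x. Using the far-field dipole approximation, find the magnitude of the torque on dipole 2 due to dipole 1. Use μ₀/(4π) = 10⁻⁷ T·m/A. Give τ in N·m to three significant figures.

τ ≈ 3.00×10⁻⁴ N·m

Dipole B is on the axis of dipole A, so B₁ there is axial: B₁ = (μ₀/4π)·2m₁/r³ along +x.
B₁ = 2(10⁻⁷)(3.14)/(0.159)³ = 1.562×10⁻⁴ T.
τ = m₂ B₁ sinθ.
τ = (2.01)(1.562×10⁻⁴)·sin73° = 3.003×10⁻⁴ N·m.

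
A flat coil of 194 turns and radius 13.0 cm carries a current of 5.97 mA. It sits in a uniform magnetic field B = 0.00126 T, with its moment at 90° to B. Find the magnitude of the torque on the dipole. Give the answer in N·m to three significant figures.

m = NIA = NIπa² = 194·(0.00597)·π·(0.130)² = 0.06149 A·m².
Torque on a magnetic dipole: τ = mB sinθ.
τ = (0.06149)(0.00126)·sin90° = 7.748×10⁻⁵ N·m.

τ ≈ 7.75×10⁻⁵ N·m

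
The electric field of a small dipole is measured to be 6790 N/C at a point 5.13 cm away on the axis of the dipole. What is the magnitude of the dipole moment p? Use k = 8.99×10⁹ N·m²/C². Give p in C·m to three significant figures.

On axis E = 2kp/r³, so p = Er³/(2k).
p = (6790)·(0.0513)³ / (2·8.99×10⁹) = 5.098×10⁻¹¹ C·m.

p ≈ 5.10×10⁻¹¹ C·m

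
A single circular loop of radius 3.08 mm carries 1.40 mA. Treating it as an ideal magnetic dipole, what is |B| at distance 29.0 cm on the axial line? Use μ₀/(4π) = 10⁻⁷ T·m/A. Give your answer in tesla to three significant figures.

Magnetic moment m = IA = Iπa² = (0.00140)·π·(0.00308)² = 4.172×10⁻⁸ A·m².
On axis B = (μ₀/4π)·2m/r³.
B = 2·(10⁻⁷)·(4.172×10⁻⁸) / (0.290)³ = 3.421×10⁻¹³ T.

B ≈ 3.42×10⁻¹³ T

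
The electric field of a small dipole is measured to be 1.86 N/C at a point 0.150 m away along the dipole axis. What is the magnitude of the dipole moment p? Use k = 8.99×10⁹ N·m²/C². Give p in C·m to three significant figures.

On axis E = 2kp/r³, so p = Er³/(2k).
p = (1.86)·(0.150)³ / (2·8.99×10⁹) = 3.491×10⁻¹³ C·m.

p ≈ 3.49×10⁻¹³ C·m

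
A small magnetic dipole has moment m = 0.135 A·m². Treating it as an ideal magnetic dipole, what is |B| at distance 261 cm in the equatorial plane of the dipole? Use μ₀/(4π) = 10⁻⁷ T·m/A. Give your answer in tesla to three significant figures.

B ≈ 7.59×10⁻¹⁰ T

In the equatorial plane B = (μ₀/4π)·m/r³ (half the axial value).
B = (10⁻⁷)·(0.135) / (2.61)³ = 7.593×10⁻¹⁰ T.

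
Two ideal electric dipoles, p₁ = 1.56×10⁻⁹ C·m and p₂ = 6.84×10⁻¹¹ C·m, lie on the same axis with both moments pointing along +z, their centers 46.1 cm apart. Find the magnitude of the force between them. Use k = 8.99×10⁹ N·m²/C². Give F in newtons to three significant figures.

F ≈ 1.27×10⁻⁷ N

On-axis field of dipole 1 at distance r: E = 2kp₁/r³. Force on dipole 2 is F = p₂·dE/dr (gradient along axis).
dE/dr = −6kp₁/r⁴, so |F| = 6kp₁p₂/r⁴ (attractive for aligned moments).
F = 6(8.99×10⁹)(1.56×10⁻⁹)(6.84×10⁻¹¹)/(0.461)⁴ = 1.274×10⁻⁷ N.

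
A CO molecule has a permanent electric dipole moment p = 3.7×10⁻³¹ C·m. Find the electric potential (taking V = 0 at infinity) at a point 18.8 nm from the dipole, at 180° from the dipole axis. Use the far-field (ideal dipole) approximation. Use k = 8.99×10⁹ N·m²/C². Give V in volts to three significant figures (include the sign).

The dipole potential is V = kp cosθ / r².
V = (8.99×10⁹)(3.70×10⁻³¹)·cos180° / (1.88×10⁻⁸)² = -9.411×10⁻⁶ V.

V ≈ -9.41×10⁻⁶ V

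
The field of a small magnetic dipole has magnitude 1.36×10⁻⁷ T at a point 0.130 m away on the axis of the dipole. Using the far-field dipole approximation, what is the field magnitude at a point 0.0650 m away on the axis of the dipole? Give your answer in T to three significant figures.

Dipole fields scale as 1/r³ in the far field; the geometry is the same at both points.
B₂ = B₁ · (r₁/r₂)³ = 1.36×10⁻⁷ · (0.130/0.0650)³.
(r₁/r₂)³ = (2)³ = 8.
B₂ ≈ 1.088×10⁻⁶ T.

B ≈ 1.09×10⁻⁶ T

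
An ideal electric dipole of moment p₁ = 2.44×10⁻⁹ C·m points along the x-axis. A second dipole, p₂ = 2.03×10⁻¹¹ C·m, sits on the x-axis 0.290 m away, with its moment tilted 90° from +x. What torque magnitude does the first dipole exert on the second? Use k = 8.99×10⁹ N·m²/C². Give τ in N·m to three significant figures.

The second dipole sits on the axis of the first, so the field there is axial: E₁ = 2kp₁/r³ along +x.
E₁ = 2(8.99×10⁹)(2.44×10⁻⁹)/(0.290)³ = 1799 N/C.
Torque on the second dipole: τ = p₂ E₁ sinθ.
τ = (2.03×10⁻¹¹)(1799)·sin90° = 3.652×10⁻⁸ N·m.

τ ≈ 3.65×10⁻⁸ N·m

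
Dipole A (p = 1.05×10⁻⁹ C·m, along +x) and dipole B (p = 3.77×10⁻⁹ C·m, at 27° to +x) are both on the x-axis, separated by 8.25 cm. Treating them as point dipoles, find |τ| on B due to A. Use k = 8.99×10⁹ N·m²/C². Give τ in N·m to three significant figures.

The second dipole sits on the axis of the first, so the field there is axial: E₁ = 2kp₁/r³ along +x.
E₁ = 2(8.99×10⁹)(1.05×10⁻⁹)/(0.0825)³ = 3.362×10⁴ N/C.
Torque on the second dipole: τ = p₂ E₁ sinθ.
τ = (3.77×10⁻⁹)(3.362×10⁴)·sin27° = 5.754×10⁻⁵ N·m.

τ ≈ 5.75×10⁻⁵ N·m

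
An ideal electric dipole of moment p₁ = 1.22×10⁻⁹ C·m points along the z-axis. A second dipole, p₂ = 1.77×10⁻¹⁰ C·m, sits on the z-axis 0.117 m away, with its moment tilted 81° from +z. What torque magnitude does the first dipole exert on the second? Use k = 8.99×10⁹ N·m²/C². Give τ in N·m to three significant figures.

τ ≈ 2.39×10⁻⁶ N·m

The second dipole sits on the axis of the first, so the field there is axial: E₁ = 2kp₁/r³ along +z.
E₁ = 2(8.99×10⁹)(1.22×10⁻⁹)/(0.117)³ = 1.370×10⁴ N/C.
Torque on the second dipole: τ = p₂ E₁ sinθ.
τ = (1.77×10⁻¹⁰)(1.370×10⁴)·sin81° = 2.394×10⁻⁶ N·m.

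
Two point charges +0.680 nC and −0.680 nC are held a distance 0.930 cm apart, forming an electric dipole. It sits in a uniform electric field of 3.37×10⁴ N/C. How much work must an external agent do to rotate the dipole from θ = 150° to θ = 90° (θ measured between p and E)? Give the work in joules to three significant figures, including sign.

W ≈ -1.85×10⁻⁷ J

Dipole moment p = qd = (6.80×10⁻¹⁰ C)(0.00930 m) = 6.324×10⁻¹² C·m.
W_ext = ΔU = U(θ₂) − U(θ₁) = −pE cosθ₂ − (−pE cosθ₁) = pE(cosθ₁ − cosθ₂).
W = (6.324×10⁻¹²)(3.37×10⁴)·(cos150° − cos90°) = (2.131×10⁻⁷)·(-0.8660) = -1.846×10⁻⁷ J.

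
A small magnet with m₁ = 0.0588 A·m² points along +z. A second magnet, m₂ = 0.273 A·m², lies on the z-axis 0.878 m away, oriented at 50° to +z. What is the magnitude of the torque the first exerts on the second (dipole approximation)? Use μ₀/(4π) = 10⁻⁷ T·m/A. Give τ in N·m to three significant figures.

Dipole B is on the axis of dipole A, so B₁ there is axial: B₁ = (μ₀/4π)·2m₁/r³ along +z.
B₁ = 2(10⁻⁷)(0.0588)/(0.878)³ = 1.737×10⁻⁸ T.
τ = m₂ B₁ sinθ.
τ = (0.273)(1.737×10⁻⁸)·sin50° = 3.634×10⁻⁹ N·m.

τ ≈ 3.63×10⁻⁹ N·m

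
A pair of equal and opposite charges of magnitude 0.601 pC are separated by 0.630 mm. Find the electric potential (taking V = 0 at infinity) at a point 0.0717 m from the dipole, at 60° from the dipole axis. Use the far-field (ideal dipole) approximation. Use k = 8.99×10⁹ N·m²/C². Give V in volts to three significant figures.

V ≈ 3.31×10⁻⁴ V

Dipole moment p = qd = (6.01×10⁻¹³ C)(6.30×10⁻⁴ m) = 3.786×10⁻¹⁶ C·m.
The dipole potential is V = kp cosθ / r².
V = (8.99×10⁹)(3.786×10⁻¹⁶)·cos60° / (0.0717)² = 3.310×10⁻⁴ V.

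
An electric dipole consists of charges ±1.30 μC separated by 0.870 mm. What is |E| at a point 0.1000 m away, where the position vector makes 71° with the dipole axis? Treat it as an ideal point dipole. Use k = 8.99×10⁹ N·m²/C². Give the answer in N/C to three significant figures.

E ≈ 1.17×10⁴ N/C

Dipole moment p = qd = (1.30×10⁻⁶ C)(8.70×10⁻⁴ m) = 1.131×10⁻⁹ C·m.
At angle θ the dipole field magnitude is E = (kp/r³)·√(1 + 3cos²θ).
kp/r³ = (8.99×10⁹)(1.131×10⁻⁹) / (0.100)³ = 1.017×10⁴ N/C.
√(1 + 3cos²71°) = √(1 + 3·0.1060) = √1.3180 ≈ 1.1480.
E ≈ 1.017×10⁴ × 1.148 = 1.167×10⁴ N/C.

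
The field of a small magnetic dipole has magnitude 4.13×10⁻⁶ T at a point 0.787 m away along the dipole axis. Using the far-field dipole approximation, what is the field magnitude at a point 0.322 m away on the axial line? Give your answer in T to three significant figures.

Dipole fields scale as 1/r³ in the far field; the geometry is the same at both points.
B₂ = B₁ · (r₁/r₂)³ = 4.13×10⁻⁶ · (0.787/0.322)³.
(r₁/r₂)³ = (2.444)³ = 14.6.
B₂ ≈ 6.030×10⁻⁵ T.

B ≈ 6.03×10⁻⁵ T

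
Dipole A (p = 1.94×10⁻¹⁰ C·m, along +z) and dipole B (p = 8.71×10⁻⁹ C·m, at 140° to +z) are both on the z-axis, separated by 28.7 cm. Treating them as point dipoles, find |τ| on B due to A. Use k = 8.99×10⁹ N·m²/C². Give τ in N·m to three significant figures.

The second dipole sits on the axis of the first, so the field there is axial: E₁ = 2kp₁/r³ along +z.
E₁ = 2(8.99×10⁹)(1.94×10⁻¹⁰)/(0.287)³ = 147.6 N/C.
Torque on the second dipole: τ = p₂ E₁ sinθ.
τ = (8.71×10⁻⁹)(147.6)·sin140° = 8.261×10⁻⁷ N·m.

τ ≈ 8.26×10⁻⁷ N·m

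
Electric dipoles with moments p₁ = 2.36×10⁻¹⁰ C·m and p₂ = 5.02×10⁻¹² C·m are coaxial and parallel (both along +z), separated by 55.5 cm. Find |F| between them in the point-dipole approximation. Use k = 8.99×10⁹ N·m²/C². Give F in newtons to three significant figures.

F ≈ 6.74×10⁻¹⁰ N

On-axis field of dipole 1 at distance r: E = 2kp₁/r³. Force on dipole 2 is F = p₂·dE/dr (gradient along axis).
dE/dr = −6kp₁/r⁴, so |F| = 6kp₁p₂/r⁴ (attractive for aligned moments).
F = 6(8.99×10⁹)(2.36×10⁻¹⁰)(5.02×10⁻¹²)/(0.555)⁴ = 6.735×10⁻¹⁰ N.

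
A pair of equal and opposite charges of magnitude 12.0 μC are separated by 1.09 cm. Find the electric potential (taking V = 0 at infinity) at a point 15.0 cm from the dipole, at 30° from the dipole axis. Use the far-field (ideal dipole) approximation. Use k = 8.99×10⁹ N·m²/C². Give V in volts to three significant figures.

Dipole moment p = qd = (1.20×10⁻⁵ C)(0.0109 m) = 1.308×10⁻⁷ C·m.
The dipole potential is V = kp cosθ / r².
V = (8.99×10⁹)(1.308×10⁻⁷)·cos30° / (0.150)² = 4.526×10⁴ V.

V ≈ 4.53×10⁴ V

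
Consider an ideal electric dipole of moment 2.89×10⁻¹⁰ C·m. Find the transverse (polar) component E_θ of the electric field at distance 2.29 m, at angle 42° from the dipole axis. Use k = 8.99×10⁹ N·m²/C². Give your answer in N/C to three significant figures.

For a dipole, E_θ = (kp sinθ)/r³.
kp/r³ = (8.99×10⁹)(2.89×10⁻¹⁰)/(2.29)³ = 0.2163 N/C.
E_θ = 0.2163·sin42° = 0.1448 N/C.

E_θ ≈ 0.145 N/C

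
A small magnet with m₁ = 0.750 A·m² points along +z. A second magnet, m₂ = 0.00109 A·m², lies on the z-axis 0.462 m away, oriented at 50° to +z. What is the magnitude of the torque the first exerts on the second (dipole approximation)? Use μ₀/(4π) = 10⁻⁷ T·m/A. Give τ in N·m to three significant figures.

Dipole B is on the axis of dipole A, so B₁ there is axial: B₁ = (μ₀/4π)·2m₁/r³ along +z.
B₁ = 2(10⁻⁷)(0.750)/(0.462)³ = 1.521×10⁻⁶ T.
τ = m₂ B₁ sinθ.
τ = (0.00109)(1.521×10⁻⁶)·sin50° = 1.270×10⁻⁹ N·m.

τ ≈ 1.27×10⁻⁹ N·m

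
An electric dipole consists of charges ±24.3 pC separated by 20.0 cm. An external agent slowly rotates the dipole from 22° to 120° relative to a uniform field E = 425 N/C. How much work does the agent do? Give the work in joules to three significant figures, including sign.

Dipole moment p = qd = (2.43×10⁻¹¹ C)(0.200 m) = 4.86×10⁻¹² C·m.
W_ext = ΔU = U(θ₂) − U(θ₁) = −pE cosθ₂ − (−pE cosθ₁) = pE(cosθ₁ − cosθ₂).
W = (4.86×10⁻¹²)(425)·(cos22° − cos120°) = (2.066×10⁻⁹)·(+1.4272) = 2.948×10⁻⁹ J.

W ≈ 2.95×10⁻⁹ J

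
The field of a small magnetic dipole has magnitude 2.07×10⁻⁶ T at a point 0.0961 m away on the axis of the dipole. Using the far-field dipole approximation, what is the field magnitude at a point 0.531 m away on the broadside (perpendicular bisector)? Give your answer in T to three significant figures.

Dipole fields scale as 1/r³ in the far field.
The axial field is twice the equatorial field at the same r, so the geometry factor is 1/2.
B₂ = B₁ · (1/2) · (r₁/r₂)³ = 2.07×10⁻⁶ · 0.5 · (0.0961/0.531)³.
(r₁/r₂)³ = (0.181)³ = 0.005928.
B₂ ≈ 6.135×10⁻⁹ T.

B ≈ 6.14×10⁻⁹ T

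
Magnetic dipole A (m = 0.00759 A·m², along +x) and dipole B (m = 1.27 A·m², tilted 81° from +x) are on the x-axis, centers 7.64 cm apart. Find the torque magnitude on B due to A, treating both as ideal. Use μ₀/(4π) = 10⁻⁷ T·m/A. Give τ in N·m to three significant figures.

Dipole B is on the axis of dipole A, so B₁ there is axial: B₁ = (μ₀/4π)·2m₁/r³ along +x.
B₁ = 2(10⁻⁷)(0.00759)/(0.0764)³ = 3.404×10⁻⁶ T.
τ = m₂ B₁ sinθ.
τ = (1.27)(3.404×10⁻⁶)·sin81° = 4.270×10⁻⁶ N·m.

τ ≈ 4.27×10⁻⁶ N·m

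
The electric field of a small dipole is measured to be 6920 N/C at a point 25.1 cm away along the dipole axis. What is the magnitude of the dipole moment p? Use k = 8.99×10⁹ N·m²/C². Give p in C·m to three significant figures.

p ≈ 6.09×10⁻⁹ C·m

On axis E = 2kp/r³, so p = Er³/(2k).
p = (6920)·(0.251)³ / (2·8.99×10⁹) = 6.086×10⁻⁹ C·m.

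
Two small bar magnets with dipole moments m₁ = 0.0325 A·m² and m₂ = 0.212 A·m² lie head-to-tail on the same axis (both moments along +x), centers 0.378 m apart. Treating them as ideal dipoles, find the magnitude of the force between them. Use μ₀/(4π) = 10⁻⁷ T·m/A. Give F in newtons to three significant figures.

On-axis B of dipole 1: B = (μ₀/4π)·2m₁/r³. Force on dipole 2: F = m₂·dB/dr.
dB/dr = −(μ₀/4π)·6m₁/r⁴, so |F| = (μ₀/4π)·6m₁m₂/r⁴.
F = 6(10⁻⁷)(0.0325)(0.212)/(0.378)⁴ = 2.025×10⁻⁷ N.

F ≈ 2.02×10⁻⁷ N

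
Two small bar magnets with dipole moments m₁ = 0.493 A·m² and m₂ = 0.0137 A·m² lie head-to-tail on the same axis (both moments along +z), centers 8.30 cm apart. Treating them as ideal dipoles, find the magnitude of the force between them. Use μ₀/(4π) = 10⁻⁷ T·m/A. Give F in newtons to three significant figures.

F ≈ 8.54×10⁻⁵ N

On-axis B of dipole 1: B = (μ₀/4π)·2m₁/r³. Force on dipole 2: F = m₂·dB/dr.
dB/dr = −(μ₀/4π)·6m₁/r⁴, so |F| = (μ₀/4π)·6m₁m₂/r⁴.
F = 6(10⁻⁷)(0.493)(0.0137)/(0.0830)⁴ = 8.539×10⁻⁵ N.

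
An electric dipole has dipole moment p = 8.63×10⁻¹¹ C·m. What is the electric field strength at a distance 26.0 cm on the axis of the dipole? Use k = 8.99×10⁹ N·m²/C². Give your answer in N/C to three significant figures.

E ≈ 88.3 N/C

On the dipole axis E = 2kp/r³.
E = 2·(8.99×10⁹)(8.63×10⁻¹¹) / (0.260)³ = 88.28 N/C.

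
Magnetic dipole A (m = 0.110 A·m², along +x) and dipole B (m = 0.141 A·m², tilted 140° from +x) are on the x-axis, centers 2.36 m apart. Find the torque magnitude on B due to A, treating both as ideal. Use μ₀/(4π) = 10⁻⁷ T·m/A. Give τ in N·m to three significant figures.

τ ≈ 1.52×10⁻¹⁰ N·m

Dipole B is on the axis of dipole A, so B₁ there is axial: B₁ = (μ₀/4π)·2m₁/r³ along +x.
B₁ = 2(10⁻⁷)(0.110)/(2.36)³ = 1.674×10⁻⁹ T.
τ = m₂ B₁ sinθ.
τ = (0.141)(1.674×10⁻⁹)·sin140° = 1.517×10⁻¹⁰ N·m.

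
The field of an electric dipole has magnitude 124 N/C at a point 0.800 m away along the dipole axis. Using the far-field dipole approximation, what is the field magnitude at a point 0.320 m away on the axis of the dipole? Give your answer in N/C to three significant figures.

Dipole fields scale as 1/r³ in the far field; the geometry is the same at both points.
E₂ = E₁ · (r₁/r₂)³ = 124 · (0.800/0.320)³.
(r₁/r₂)³ = (2.5)³ = 15.62.
E₂ ≈ 1938 N/C.

E ≈ 1940 N/C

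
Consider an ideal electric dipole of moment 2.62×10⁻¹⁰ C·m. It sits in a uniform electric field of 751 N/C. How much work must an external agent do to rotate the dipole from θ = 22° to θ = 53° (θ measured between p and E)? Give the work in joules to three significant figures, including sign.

W ≈ 6.40×10⁻⁸ J

W_ext = ΔU = U(θ₂) − U(θ₁) = −pE cosθ₂ − (−pE cosθ₁) = pE(cosθ₁ − cosθ₂).
W = (2.62×10⁻¹⁰)(751)·(cos22° − cos53°) = (1.968×10⁻⁷)·(+0.3254) = 6.402×10⁻⁸ J.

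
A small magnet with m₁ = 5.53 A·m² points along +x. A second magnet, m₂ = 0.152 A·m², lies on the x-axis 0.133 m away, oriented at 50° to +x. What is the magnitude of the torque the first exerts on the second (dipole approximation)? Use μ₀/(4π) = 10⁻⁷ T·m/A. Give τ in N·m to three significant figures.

τ ≈ 5.47×10⁻⁵ N·m

Dipole B is on the axis of dipole A, so B₁ there is axial: B₁ = (μ₀/4π)·2m₁/r³ along +x.
B₁ = 2(10⁻⁷)(5.53)/(0.133)³ = 4.701×10⁻⁴ T.
τ = m₂ B₁ sinθ.
τ = (0.152)(4.701×10⁻⁴)·sin50° = 5.474×10⁻⁵ N·m.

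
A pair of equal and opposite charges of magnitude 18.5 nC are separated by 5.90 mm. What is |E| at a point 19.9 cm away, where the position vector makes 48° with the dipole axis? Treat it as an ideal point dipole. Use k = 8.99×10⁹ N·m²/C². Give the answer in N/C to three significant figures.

E ≈ 191 N/C

Dipole moment p = qd = (1.85×10⁻⁸ C)(0.00590 m) = 1.092×10⁻¹⁰ C·m.
At angle θ the dipole field magnitude is E = (kp/r³)·√(1 + 3cos²θ).
kp/r³ = (8.99×10⁹)(1.092×10⁻¹⁰) / (0.199)³ = 124.6 N/C.
√(1 + 3cos²48°) = √(1 + 3·0.4477) = √2.3432 ≈ 1.5308.
E ≈ 124.6 × 1.531 = 190.7 N/C.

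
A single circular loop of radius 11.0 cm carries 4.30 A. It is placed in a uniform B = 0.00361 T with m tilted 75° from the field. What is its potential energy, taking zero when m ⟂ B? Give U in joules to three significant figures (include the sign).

U ≈ -1.53×10⁻⁴ J

Magnetic moment m = IA = Iπa² = (4.30)·π·(0.110)² = 0.1635 A·m².
U = −m·B = −mB cosθ.
U = −(0.1635)(0.00361)·cos75° = -1.528×10⁻⁴ J.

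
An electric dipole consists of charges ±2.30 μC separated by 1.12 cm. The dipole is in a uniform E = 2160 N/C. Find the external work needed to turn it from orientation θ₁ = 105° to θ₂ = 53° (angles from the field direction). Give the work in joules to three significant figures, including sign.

W ≈ -4.79×10⁻⁵ J

Dipole moment p = qd = (2.30×10⁻⁶ C)(0.0112 m) = 2.576×10⁻⁸ C·m.
W_ext = ΔU = U(θ₂) − U(θ₁) = −pE cosθ₂ − (−pE cosθ₁) = pE(cosθ₁ − cosθ₂).
W = (2.576×10⁻⁸)(2160)·(cos105° − cos53°) = (5.564×10⁻⁵)·(-0.8606) = -4.789×10⁻⁵ J.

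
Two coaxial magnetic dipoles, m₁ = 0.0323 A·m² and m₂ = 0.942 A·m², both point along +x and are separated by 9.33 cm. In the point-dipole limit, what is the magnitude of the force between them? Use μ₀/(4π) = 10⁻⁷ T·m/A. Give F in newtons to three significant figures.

F ≈ 2.41×10⁻⁴ N

On-axis B of dipole 1: B = (μ₀/4π)·2m₁/r³. Force on dipole 2: F = m₂·dB/dr.
dB/dr = −(μ₀/4π)·6m₁/r⁴, so |F| = (μ₀/4π)·6m₁m₂/r⁴.
F = 6(10⁻⁷)(0.0323)(0.942)/(0.0933)⁴ = 2.409×10⁻⁴ N.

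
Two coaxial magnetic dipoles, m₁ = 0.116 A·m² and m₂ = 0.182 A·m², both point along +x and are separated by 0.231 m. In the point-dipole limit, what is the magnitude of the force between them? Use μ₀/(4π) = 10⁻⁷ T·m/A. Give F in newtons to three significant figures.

F ≈ 4.45×10⁻⁶ N

On-axis B of dipole 1: B = (μ₀/4π)·2m₁/r³. Force on dipole 2: F = m₂·dB/dr.
dB/dr = −(μ₀/4π)·6m₁/r⁴, so |F| = (μ₀/4π)·6m₁m₂/r⁴.
F = 6(10⁻⁷)(0.116)(0.182)/(0.231)⁴ = 4.449×10⁻⁶ N.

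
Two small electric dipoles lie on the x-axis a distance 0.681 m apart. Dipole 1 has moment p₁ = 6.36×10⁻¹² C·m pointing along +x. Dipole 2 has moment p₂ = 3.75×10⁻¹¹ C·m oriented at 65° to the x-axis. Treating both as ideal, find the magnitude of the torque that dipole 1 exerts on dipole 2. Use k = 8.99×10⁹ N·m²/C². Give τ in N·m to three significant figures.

The second dipole sits on the axis of the first, so the field there is axial: E₁ = 2kp₁/r³ along +x.
E₁ = 2(8.99×10⁹)(6.36×10⁻¹²)/(0.681)³ = 0.3621 N/C.
Torque on the second dipole: τ = p₂ E₁ sinθ.
τ = (3.75×10⁻¹¹)(0.3621)·sin65° = 1.231×10⁻¹¹ N·m.

τ ≈ 1.23×10⁻¹¹ N·m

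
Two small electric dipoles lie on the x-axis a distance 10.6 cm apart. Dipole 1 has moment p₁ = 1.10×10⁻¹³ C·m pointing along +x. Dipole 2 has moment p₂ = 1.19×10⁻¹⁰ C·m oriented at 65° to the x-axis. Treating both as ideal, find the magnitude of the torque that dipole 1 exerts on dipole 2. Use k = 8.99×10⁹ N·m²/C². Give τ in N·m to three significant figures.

The second dipole sits on the axis of the first, so the field there is axial: E₁ = 2kp₁/r³ along +x.
E₁ = 2(8.99×10⁹)(1.10×10⁻¹³)/(0.106)³ = 1.661 N/C.
Torque on the second dipole: τ = p₂ E₁ sinθ.
τ = (1.19×10⁻¹⁰)(1.661)·sin65° = 1.791×10⁻¹⁰ N·m.

τ ≈ 1.79×10⁻¹⁰ N·m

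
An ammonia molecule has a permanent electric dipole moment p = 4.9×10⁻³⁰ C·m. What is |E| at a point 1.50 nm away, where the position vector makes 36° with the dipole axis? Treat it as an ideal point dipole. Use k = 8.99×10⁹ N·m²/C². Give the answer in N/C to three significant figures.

At angle θ the dipole field magnitude is E = (kp/r³)·√(1 + 3cos²θ).
kp/r³ = (8.99×10⁹)(4.90×10⁻³⁰) / (1.50×10⁻⁹)³ = 1.305×10⁷ N/C.
√(1 + 3cos²36°) = √(1 + 3·0.6545) = √2.9635 ≈ 1.7215.
E ≈ 1.305×10⁷ × 1.721 = 2.247×10⁷ N/C.

E ≈ 2.25×10⁷ N/C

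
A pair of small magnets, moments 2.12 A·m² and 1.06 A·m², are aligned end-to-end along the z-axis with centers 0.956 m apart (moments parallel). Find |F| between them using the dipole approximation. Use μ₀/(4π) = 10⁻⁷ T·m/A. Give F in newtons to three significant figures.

F ≈ 1.61×10⁻⁶ N

On-axis B of dipole 1: B = (μ₀/4π)·2m₁/r³. Force on dipole 2: F = m₂·dB/dr.
dB/dr = −(μ₀/4π)·6m₁/r⁴, so |F| = (μ₀/4π)·6m₁m₂/r⁴.
F = 6(10⁻⁷)(2.12)(1.06)/(0.956)⁴ = 1.614×10⁻⁶ N.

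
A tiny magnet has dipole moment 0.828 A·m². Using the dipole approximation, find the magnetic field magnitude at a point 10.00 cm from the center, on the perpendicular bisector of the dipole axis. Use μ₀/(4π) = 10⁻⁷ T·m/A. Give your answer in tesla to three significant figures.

B ≈ 8.28×10⁻⁵ T

In the equatorial plane B = (μ₀/4π)·m/r³ (half the axial value).
B = (10⁻⁷)·(0.828) / (0.100)³ = 8.280×10⁻⁵ T.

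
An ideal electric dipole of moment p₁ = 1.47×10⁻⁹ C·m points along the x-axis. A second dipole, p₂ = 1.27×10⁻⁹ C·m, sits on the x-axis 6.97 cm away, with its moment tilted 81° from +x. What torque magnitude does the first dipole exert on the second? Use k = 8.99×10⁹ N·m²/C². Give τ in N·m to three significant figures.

τ ≈ 9.79×10⁻⁵ N·m

The second dipole sits on the axis of the first, so the field there is axial: E₁ = 2kp₁/r³ along +x.
E₁ = 2(8.99×10⁹)(1.47×10⁻⁹)/(0.0697)³ = 7.806×10⁴ N/C.
Torque on the second dipole: τ = p₂ E₁ sinθ.
τ = (1.27×10⁻⁹)(7.806×10⁴)·sin81° = 9.791×10⁻⁵ N·m.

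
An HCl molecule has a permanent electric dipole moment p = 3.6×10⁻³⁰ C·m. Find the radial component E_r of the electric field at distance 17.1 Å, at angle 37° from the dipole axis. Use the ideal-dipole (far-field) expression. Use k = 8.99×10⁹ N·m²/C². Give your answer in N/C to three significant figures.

E_r ≈ 1.03×10⁷ N/C

For a dipole, E_r = (2kp cosθ)/r³.
kp/r³ = (8.99×10⁹)(3.60×10⁻³⁰)/(1.71×10⁻⁹)³ = 6.473×10⁶ N/C.
E_r = 2·6.473×10⁶·cos37° = 1.034×10⁷ N/C.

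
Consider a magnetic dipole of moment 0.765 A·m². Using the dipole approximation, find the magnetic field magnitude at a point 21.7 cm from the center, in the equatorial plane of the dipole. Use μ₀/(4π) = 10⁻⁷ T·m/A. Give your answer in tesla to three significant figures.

B ≈ 7.49×10⁻⁶ T

In the equatorial plane B = (μ₀/4π)·m/r³ (half the axial value).
B = (10⁻⁷)·(0.765) / (0.217)³ = 7.487×10⁻⁶ T.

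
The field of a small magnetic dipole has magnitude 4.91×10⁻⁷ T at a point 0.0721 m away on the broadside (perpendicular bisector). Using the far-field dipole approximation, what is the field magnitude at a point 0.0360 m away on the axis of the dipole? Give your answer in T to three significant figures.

Dipole fields scale as 1/r³ in the far field.
The axial field is twice the equatorial field at the same r, so the geometry factor is 2/1.
B₂ = B₁ · (2/1) · (r₁/r₂)³ = 4.91×10⁻⁷ · 2 · (0.0721/0.0360)³.
(r₁/r₂)³ = (2.003)³ = 8.033.
B₂ ≈ 7.889×10⁻⁶ T.

B ≈ 7.89×10⁻⁶ T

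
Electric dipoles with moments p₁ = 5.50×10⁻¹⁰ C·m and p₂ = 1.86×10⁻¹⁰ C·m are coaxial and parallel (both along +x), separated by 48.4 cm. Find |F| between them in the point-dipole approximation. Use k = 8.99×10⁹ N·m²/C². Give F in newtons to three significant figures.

On-axis field of dipole 1 at distance r: E = 2kp₁/r³. Force on dipole 2 is F = p₂·dE/dr (gradient along axis).
dE/dr = −6kp₁/r⁴, so |F| = 6kp₁p₂/r⁴ (attractive for aligned moments).
F = 6(8.99×10⁹)(5.50×10⁻¹⁰)(1.86×10⁻¹⁰)/(0.484)⁴ = 1.006×10⁻⁷ N.

F ≈ 1.01×10⁻⁷ N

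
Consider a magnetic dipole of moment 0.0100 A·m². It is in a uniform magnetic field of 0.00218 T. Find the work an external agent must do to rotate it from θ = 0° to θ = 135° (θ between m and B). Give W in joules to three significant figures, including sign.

W ≈ 3.72×10⁻⁵ J

W_ext = ΔU = −mB cosθ₂ + mB cosθ₁ = mB(cosθ₁ − cosθ₂).
W = (0.0100)(0.00218)·(cos0° − cos135°) = (2.180×10⁻⁵)·(+1.7071) = 3.721×10⁻⁵ J.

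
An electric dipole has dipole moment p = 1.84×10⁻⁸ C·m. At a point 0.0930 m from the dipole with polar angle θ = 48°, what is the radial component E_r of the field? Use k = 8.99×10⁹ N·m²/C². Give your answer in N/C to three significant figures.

For a dipole, E_r = (2kp cosθ)/r³.
kp/r³ = (8.99×10⁹)(1.84×10⁻⁸)/(0.0930)³ = 2.056×10⁵ N/C.
E_r = 2·2.056×10⁵·cos48° = 2.752×10⁵ N/C.

E_r ≈ 2.75×10⁵ N/C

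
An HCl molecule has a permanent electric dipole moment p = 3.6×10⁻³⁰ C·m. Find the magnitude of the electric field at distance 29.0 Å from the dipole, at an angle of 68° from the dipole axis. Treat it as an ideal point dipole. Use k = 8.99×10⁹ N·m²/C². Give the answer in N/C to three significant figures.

E ≈ 1.58×10⁶ N/C

At angle θ the dipole field magnitude is E = (kp/r³)·√(1 + 3cos²θ).
kp/r³ = (8.99×10⁹)(3.60×10⁻³⁰) / (2.90×10⁻⁹)³ = 1.327×10⁶ N/C.
√(1 + 3cos²68°) = √(1 + 3·0.1403) = √1.4210 ≈ 1.1921.
E ≈ 1.327×10⁶ × 1.192 = 1.582×10⁶ N/C.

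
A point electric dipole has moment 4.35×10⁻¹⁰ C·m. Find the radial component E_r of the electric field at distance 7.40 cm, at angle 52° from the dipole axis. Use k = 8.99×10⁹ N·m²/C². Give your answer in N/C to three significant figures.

For a dipole, E_r = (2kp cosθ)/r³.
kp/r³ = (8.99×10⁹)(4.35×10⁻¹⁰)/(0.0740)³ = 9651 N/C.
E_r = 2·9651·cos52° = 1.188×10⁴ N/C.

E_r ≈ 1.19×10⁴ N/C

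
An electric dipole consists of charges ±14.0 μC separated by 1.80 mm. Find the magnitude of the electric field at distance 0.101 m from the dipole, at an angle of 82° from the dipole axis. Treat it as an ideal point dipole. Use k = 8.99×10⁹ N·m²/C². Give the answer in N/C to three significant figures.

Dipole moment p = qd = (1.40×10⁻⁵ C)(0.00180 m) = 2.52×10⁻⁸ C·m.
At angle θ the dipole field magnitude is E = (kp/r³)·√(1 + 3cos²θ).
kp/r³ = (8.99×10⁹)(2.52×10⁻⁸) / (0.101)³ = 2.199×10⁵ N/C.
√(1 + 3cos²82°) = √(1 + 3·0.0194) = √1.0581 ≈ 1.0286.
E ≈ 2.199×10⁵ × 1.029 = 2.262×10⁵ N/C.

E ≈ 2.26×10⁵ N/C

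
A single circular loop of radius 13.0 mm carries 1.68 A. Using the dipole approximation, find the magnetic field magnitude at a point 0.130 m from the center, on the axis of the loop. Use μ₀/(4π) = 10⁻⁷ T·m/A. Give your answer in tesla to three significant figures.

B ≈ 8.12×10⁻⁸ T

Magnetic moment m = IA = Iπa² = (1.68)·π·(0.0130)² = 8.92×10⁻⁴ A·m².
On axis B = (μ₀/4π)·2m/r³.
B = 2·(10⁻⁷)·(8.92×10⁻⁴) / (0.130)³ = 8.120×10⁻⁸ T.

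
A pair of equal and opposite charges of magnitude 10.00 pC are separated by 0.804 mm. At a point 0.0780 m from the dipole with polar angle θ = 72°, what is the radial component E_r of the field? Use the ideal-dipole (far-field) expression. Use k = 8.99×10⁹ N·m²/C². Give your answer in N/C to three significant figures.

E_r ≈ 0.0941 N/C

Dipole moment p = qd = (1.00×10⁻¹¹ C)(8.04×10⁻⁴ m) = 8.04×10⁻¹⁵ C·m.
For a dipole, E_r = (2kp cosθ)/r³.
kp/r³ = (8.99×10⁹)(8.04×10⁻¹⁵)/(0.0780)³ = 0.1523 N/C.
E_r = 2·0.1523·cos72° = 0.09413 N/C.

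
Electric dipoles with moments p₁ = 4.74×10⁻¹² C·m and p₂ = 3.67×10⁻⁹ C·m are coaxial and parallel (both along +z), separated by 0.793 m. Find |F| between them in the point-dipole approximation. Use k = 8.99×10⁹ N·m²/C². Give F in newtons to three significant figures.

On-axis field of dipole 1 at distance r: E = 2kp₁/r³. Force on dipole 2 is F = p₂·dE/dr (gradient along axis).
dE/dr = −6kp₁/r⁴, so |F| = 6kp₁p₂/r⁴ (attractive for aligned moments).
F = 6(8.99×10⁹)(4.74×10⁻¹²)(3.67×10⁻⁹)/(0.793)⁴ = 2.373×10⁻⁹ N.

F ≈ 2.37×10⁻⁹ N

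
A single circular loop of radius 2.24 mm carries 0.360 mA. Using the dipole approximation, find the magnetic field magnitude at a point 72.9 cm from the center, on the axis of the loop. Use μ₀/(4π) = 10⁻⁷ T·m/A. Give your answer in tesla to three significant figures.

B ≈ 2.93×10⁻¹⁵ T

Magnetic moment m = IA = Iπa² = (3.60×10⁻⁴)·π·(0.00224)² = 5.675×10⁻⁹ A·m².
On axis B = (μ₀/4π)·2m/r³.
B = 2·(10⁻⁷)·(5.675×10⁻⁹) / (0.729)³ = 2.930×10⁻¹⁵ T.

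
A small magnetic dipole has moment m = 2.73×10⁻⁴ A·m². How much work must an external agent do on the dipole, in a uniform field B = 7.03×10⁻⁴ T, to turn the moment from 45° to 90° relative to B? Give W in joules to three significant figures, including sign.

W ≈ 1.36×10⁻⁷ J

W_ext = ΔU = −mB cosθ₂ + mB cosθ₁ = mB(cosθ₁ − cosθ₂).
W = (2.73×10⁻⁴)(7.03×10⁻⁴)·(cos45° − cos90°) = (1.919×10⁻⁷)·(+0.7071) = 1.357×10⁻⁷ J.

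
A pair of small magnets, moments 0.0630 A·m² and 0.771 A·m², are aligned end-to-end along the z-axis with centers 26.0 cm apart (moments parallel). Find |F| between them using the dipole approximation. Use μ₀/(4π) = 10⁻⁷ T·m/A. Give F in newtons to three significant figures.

F ≈ 6.38×10⁻⁶ N

On-axis B of dipole 1: B = (μ₀/4π)·2m₁/r³. Force on dipole 2: F = m₂·dB/dr.
dB/dr = −(μ₀/4π)·6m₁/r⁴, so |F| = (μ₀/4π)·6m₁m₂/r⁴.
F = 6(10⁻⁷)(0.0630)(0.771)/(0.260)⁴ = 6.378×10⁻⁶ N.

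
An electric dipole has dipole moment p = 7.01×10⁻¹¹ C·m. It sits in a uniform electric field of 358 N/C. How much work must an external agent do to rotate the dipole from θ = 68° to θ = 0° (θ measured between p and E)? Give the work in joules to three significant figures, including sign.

W_ext = ΔU = U(θ₂) − U(θ₁) = −pE cosθ₂ − (−pE cosθ₁) = pE(cosθ₁ − cosθ₂).
W = (7.01×10⁻¹¹)(358)·(cos68° − cos0°) = (2.510×10⁻⁸)·(-0.6254) = -1.569×10⁻⁸ J.

W ≈ -1.57×10⁻⁸ J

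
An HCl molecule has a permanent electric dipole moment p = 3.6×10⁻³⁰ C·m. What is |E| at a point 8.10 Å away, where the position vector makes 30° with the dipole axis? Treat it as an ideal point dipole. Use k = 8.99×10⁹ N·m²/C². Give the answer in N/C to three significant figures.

At angle θ the dipole field magnitude is E = (kp/r³)·√(1 + 3cos²θ).
kp/r³ = (8.99×10⁹)(3.60×10⁻³⁰) / (8.10×10⁻¹⁰)³ = 6.090×10⁷ N/C.
√(1 + 3cos²30°) = √(1 + 3·0.7500) = √3.2500 ≈ 1.8028.
E ≈ 6.090×10⁷ × 1.803 = 1.098×10⁸ N/C.

E ≈ 1.10×10⁸ N/C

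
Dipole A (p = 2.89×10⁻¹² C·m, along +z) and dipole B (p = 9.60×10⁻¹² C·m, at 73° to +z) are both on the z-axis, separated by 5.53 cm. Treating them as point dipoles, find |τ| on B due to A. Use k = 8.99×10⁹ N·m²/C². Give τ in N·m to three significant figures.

The second dipole sits on the axis of the first, so the field there is axial: E₁ = 2kp₁/r³ along +z.
E₁ = 2(8.99×10⁹)(2.89×10⁻¹²)/(0.0553)³ = 307.3 N/C.
Torque on the second dipole: τ = p₂ E₁ sinθ.
τ = (9.60×10⁻¹²)(307.3)·sin73° = 2.821×10⁻⁹ N·m.

τ ≈ 2.82×10⁻⁹ N·m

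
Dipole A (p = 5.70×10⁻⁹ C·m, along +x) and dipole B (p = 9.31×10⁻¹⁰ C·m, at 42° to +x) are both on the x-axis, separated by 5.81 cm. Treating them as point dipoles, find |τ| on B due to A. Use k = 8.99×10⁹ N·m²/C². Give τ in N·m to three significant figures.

The second dipole sits on the axis of the first, so the field there is axial: E₁ = 2kp₁/r³ along +x.
E₁ = 2(8.99×10⁹)(5.70×10⁻⁹)/(0.0581)³ = 5.226×10⁵ N/C.
Torque on the second dipole: τ = p₂ E₁ sinθ.
τ = (9.31×10⁻¹⁰)(5.226×10⁵)·sin42° = 3.255×10⁻⁴ N·m.

τ ≈ 3.26×10⁻⁴ N·m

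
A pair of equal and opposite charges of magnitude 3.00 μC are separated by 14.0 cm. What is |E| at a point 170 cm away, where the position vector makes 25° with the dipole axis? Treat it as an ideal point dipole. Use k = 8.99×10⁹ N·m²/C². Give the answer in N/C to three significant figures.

Dipole moment p = qd = (3.00×10⁻⁶ C)(0.140 m) = 4.20×10⁻⁷ C·m.
At angle θ the dipole field magnitude is E = (kp/r³)·√(1 + 3cos²θ).
kp/r³ = (8.99×10⁹)(4.20×10⁻⁷) / (1.70)³ = 768.5 N/C.
√(1 + 3cos²25°) = √(1 + 3·0.8214) = √3.4642 ≈ 1.8612.
E ≈ 768.5 × 1.861 = 1430 N/C.

E ≈ 1430 N/C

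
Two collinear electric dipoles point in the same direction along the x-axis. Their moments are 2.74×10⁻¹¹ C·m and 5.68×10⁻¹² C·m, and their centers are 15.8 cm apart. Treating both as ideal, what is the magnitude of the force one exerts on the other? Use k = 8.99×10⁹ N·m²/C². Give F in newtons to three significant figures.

F ≈ 1.35×10⁻⁸ N

On-axis field of dipole 1 at distance r: E = 2kp₁/r³. Force on dipole 2 is F = p₂·dE/dr (gradient along axis).
dE/dr = −6kp₁/r⁴, so |F| = 6kp₁p₂/r⁴ (attractive for aligned moments).
F = 6(8.99×10⁹)(2.74×10⁻¹¹)(5.68×10⁻¹²)/(0.158)⁴ = 1.347×10⁻⁸ N.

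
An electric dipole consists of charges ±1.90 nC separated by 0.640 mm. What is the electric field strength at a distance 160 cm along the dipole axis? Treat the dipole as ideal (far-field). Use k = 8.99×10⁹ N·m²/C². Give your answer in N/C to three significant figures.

Dipole moment p = qd = (1.90×10⁻⁹ C)(6.40×10⁻⁴ m) = 1.216×10⁻¹² C·m.
On the dipole axis E = 2kp/r³.
E = 2·(8.99×10⁹)(1.216×10⁻¹²) / (1.60)³ = 0.005338 N/C.

E ≈ 0.00534 N/C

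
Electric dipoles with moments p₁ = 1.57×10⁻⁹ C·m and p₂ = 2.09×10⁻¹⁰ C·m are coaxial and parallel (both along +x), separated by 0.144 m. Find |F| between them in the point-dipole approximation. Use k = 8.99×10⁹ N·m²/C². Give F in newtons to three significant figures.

On-axis field of dipole 1 at distance r: E = 2kp₁/r³. Force on dipole 2 is F = p₂·dE/dr (gradient along axis).
dE/dr = −6kp₁/r⁴, so |F| = 6kp₁p₂/r⁴ (attractive for aligned moments).
F = 6(8.99×10⁹)(1.57×10⁻⁹)(2.09×10⁻¹⁰)/(0.144)⁴ = 4.116×10⁻⁵ N.

F ≈ 4.12×10⁻⁵ N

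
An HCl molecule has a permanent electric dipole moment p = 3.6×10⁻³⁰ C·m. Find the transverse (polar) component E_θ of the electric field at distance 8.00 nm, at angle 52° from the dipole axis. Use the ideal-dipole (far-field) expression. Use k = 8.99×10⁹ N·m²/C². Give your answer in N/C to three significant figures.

E_θ ≈ 4.98×10⁴ N/C

For a dipole, E_θ = (kp sinθ)/r³.
kp/r³ = (8.99×10⁹)(3.60×10⁻³⁰)/(8.00×10⁻⁹)³ = 6.321×10⁴ N/C.
E_θ = 6.321×10⁴·sin52° = 4.981×10⁴ N/C.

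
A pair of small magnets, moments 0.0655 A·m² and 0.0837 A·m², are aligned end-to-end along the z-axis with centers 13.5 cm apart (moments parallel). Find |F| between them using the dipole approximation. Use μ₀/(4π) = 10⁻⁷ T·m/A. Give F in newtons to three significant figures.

On-axis B of dipole 1: B = (μ₀/4π)·2m₁/r³. Force on dipole 2: F = m₂·dB/dr.
dB/dr = −(μ₀/4π)·6m₁/r⁴, so |F| = (μ₀/4π)·6m₁m₂/r⁴.
F = 6(10⁻⁷)(0.0655)(0.0837)/(0.135)⁴ = 9.903×10⁻⁶ N.

F ≈ 9.90×10⁻⁶ N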